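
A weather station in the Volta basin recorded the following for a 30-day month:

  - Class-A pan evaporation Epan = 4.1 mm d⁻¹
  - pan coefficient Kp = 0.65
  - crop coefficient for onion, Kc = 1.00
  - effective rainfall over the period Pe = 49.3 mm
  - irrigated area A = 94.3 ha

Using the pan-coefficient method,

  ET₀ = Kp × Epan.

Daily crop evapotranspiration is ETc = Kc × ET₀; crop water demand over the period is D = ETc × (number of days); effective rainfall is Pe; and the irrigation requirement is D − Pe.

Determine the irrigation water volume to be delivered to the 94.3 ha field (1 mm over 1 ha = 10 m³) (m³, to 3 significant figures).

28900 m³

ET₀ = 0.65 × 4.1 = 2.6650 mm/d
ETc = Kc × ET₀ = 1.00 × 2.6650 = 2.6650 mm/d
Crop demand D = ETc × 30 d = 2.6650 × 30 = 79.950 mm
D − Pe = 79.950 − 49.3 = 30.650 mm
Volume = 30.650 mm × 94.3 ha × 10 = 28903.0 m³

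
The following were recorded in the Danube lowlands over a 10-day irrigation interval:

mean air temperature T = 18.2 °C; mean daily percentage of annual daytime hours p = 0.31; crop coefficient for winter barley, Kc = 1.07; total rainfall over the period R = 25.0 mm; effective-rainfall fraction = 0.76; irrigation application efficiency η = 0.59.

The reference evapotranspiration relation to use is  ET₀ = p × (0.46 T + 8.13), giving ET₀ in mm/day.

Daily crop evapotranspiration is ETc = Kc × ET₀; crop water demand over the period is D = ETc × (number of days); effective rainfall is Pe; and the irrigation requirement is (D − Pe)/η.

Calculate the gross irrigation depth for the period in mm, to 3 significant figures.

60.6 mm

ET₀ = 0.31 × (0.46 × 18.2 + 8.13) = 0.31 × 16.502 = 5.1156 mm/d
ETc = Kc × ET₀ = 1.07 × 5.1156 = 5.4737 mm/d
Crop demand D = ETc × 10 d = 5.4737 × 10 = 54.737 mm
Pe = 0.76 × 25.0 = 19.000 mm
D − Pe = 54.737 − 19.000 = 35.737 mm
Gross irrigation = 35.737 / 0.59 = 60.571 mm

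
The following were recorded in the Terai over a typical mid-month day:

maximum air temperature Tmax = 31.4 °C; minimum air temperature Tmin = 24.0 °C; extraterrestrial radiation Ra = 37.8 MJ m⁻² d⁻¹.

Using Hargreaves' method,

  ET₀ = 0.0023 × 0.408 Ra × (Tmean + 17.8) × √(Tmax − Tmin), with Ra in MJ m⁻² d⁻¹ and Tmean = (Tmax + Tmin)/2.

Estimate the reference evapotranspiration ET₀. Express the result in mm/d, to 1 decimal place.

4.4 mm/d

Tmean = (31.4 + 24.0)/2 = 27.70 °C
0.408 Ra = 0.408 × 37.8 = 15.4224 mm/d equivalent
ET₀ = 0.0023 × 15.4224 × (27.70 + 17.8) × √7.4 = 0.0023 × 15.4224 × 45.50 × 2.7203 = 4.3904 mm/d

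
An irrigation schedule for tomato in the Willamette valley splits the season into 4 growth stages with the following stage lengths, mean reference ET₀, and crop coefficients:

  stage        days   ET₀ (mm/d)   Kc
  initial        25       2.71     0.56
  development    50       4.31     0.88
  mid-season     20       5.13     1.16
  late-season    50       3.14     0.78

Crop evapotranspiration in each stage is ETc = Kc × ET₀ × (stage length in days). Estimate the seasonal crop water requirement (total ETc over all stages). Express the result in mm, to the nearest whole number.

469 mm

initial: 0.56 × 2.71 × 25 = 37.94 mm
development: 0.88 × 4.31 × 50 = 189.64 mm
mid-season: 1.16 × 5.13 × 20 = 119.02 mm
late-season: 0.78 × 3.14 × 50 = 122.46 mm
Seasonal total = 469.06 mm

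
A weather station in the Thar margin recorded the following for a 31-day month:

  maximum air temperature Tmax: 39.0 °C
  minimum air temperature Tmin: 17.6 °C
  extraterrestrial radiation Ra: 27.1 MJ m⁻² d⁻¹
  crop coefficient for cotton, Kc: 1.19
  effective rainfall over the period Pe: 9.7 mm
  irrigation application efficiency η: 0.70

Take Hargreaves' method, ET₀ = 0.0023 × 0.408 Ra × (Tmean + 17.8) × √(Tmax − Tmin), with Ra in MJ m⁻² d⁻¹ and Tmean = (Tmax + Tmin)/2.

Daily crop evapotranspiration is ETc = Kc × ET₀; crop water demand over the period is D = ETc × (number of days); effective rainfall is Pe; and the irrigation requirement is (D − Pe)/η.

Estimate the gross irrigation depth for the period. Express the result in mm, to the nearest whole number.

272 mm

Tmean = (39.0 + 17.6)/2 = 28.30 °C
0.408 Ra = 0.408 × 27.1 = 11.0568 mm/d equivalent
ET₀ = 0.0023 × 11.0568 × (28.30 + 17.8) × √21.4 = 0.0023 × 11.0568 × 46.10 × 4.6260 = 5.4233 mm/d
ETc = Kc × ET₀ = 1.19 × 5.4233 = 6.4537 mm/d
Crop demand D = ETc × 31 d = 6.4537 × 31 = 200.065 mm
D − Pe = 200.065 − 9.7 = 190.365 mm
Gross irrigation = 190.365 / 0.70 = 271.950 mm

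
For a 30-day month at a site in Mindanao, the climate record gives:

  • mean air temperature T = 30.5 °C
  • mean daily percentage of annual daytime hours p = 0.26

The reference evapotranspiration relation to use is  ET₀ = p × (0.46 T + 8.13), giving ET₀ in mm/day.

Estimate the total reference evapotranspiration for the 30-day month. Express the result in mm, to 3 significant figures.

173 mm

ET₀ = 0.26 × (0.46 × 30.5 + 8.13) = 0.26 × 22.160 = 5.7616 mm/d
Monthly total = 5.7616 × 30 = 172.848 mm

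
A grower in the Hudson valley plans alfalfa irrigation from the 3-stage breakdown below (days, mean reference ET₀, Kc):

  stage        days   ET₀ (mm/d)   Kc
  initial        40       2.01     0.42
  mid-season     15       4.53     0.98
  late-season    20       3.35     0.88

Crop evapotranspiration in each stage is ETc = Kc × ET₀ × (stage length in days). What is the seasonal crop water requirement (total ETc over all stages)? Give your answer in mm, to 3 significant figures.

initial: 0.42 × 2.01 × 40 = 33.77 mm
mid-season: 0.98 × 4.53 × 15 = 66.59 mm
late-season: 0.88 × 3.35 × 20 = 58.96 mm
Seasonal total = 159.32 mm

159 mm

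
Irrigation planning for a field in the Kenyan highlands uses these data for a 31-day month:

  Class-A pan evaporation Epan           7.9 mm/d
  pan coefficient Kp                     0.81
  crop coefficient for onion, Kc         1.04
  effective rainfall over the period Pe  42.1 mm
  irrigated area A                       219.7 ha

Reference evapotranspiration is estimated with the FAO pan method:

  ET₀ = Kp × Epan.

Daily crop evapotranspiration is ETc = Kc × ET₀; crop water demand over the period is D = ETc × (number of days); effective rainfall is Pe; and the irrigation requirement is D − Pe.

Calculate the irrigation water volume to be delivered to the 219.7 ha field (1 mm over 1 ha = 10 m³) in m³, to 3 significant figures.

ET₀ = 0.81 × 7.9 = 6.3990 mm/d
ETc = Kc × ET₀ = 1.04 × 6.3990 = 6.6550 mm/d
Crop demand D = ETc × 31 d = 6.6550 × 31 = 206.305 mm
D − Pe = 206.305 − 42.1 = 164.205 mm
Volume = 164.205 mm × 219.7 ha × 10 = 360758.4 m³

361000 m³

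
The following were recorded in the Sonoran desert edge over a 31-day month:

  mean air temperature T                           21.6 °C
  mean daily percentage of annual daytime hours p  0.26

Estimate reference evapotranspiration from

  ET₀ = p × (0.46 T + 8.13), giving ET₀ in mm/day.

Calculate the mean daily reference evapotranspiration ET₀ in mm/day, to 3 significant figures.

ET₀ = 0.26 × (0.46 × 21.6 + 8.13) = 0.26 × 18.066 = 4.6972 mm/d

4.70 mm/day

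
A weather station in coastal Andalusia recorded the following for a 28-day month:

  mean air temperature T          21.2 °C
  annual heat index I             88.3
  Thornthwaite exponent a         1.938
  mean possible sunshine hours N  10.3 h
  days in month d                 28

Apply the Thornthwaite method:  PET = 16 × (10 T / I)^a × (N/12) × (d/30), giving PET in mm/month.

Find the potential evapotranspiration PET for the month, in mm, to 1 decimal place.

70.0 mm

10T/I = 10 × 21.2 / 88.3 = 2.4009
(10T/I)^a = 2.4009^1.938 = 5.4597
Uncorrected PET = 16 × 5.4597 = 87.355 mm
Correction = (N/12)(d/30) = (10.3/12)(28/30) = 0.8011
PET = 87.355 × 0.8011 = 69.980 mm/month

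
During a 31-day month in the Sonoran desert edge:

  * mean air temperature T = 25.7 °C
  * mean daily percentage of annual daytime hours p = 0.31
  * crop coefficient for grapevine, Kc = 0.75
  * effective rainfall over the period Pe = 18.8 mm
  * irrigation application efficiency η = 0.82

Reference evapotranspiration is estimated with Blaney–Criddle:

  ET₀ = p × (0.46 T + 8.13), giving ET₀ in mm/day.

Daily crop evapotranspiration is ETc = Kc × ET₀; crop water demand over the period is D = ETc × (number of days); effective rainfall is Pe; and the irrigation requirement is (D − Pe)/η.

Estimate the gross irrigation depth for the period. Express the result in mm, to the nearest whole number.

ET₀ = 0.31 × (0.46 × 25.7 + 8.13) = 0.31 × 19.952 = 6.1851 mm/d
ETc = Kc × ET₀ = 0.75 × 6.1851 = 4.6388 mm/d
Crop demand D = ETc × 31 d = 4.6388 × 31 = 143.803 mm
D − Pe = 143.803 − 18.8 = 125.003 mm
Gross irrigation = 125.003 / 0.82 = 152.443 mm

152 mm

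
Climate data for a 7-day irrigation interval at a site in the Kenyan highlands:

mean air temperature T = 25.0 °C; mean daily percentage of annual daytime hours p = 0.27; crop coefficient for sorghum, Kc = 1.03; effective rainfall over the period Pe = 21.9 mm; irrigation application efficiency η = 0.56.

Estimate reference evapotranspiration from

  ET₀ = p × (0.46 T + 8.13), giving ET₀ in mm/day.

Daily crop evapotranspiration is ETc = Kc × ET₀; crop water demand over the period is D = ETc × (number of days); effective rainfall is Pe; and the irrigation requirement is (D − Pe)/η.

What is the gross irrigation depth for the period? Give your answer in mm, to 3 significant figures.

ET₀ = 0.27 × (0.46 × 25.0 + 8.13) = 0.27 × 19.630 = 5.3001 mm/d
ETc = Kc × ET₀ = 1.03 × 5.3001 = 5.4591 mm/d
Crop demand D = ETc × 7 d = 5.4591 × 7 = 38.214 mm
D − Pe = 38.214 − 21.9 = 16.314 mm
Gross irrigation = 16.314 / 0.56 = 29.132 mm

29.1 mm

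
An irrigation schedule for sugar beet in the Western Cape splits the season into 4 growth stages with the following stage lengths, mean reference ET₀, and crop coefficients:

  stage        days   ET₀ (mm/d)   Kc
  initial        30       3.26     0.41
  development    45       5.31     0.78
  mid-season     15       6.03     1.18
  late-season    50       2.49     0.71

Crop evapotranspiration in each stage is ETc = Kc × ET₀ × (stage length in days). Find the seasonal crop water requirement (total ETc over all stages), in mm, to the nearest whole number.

422 mm

initial: 0.41 × 3.26 × 30 = 40.10 mm
development: 0.78 × 5.31 × 45 = 186.38 mm
mid-season: 1.18 × 6.03 × 15 = 106.73 mm
late-season: 0.71 × 2.49 × 50 = 88.40 mm
Seasonal total = 421.61 mm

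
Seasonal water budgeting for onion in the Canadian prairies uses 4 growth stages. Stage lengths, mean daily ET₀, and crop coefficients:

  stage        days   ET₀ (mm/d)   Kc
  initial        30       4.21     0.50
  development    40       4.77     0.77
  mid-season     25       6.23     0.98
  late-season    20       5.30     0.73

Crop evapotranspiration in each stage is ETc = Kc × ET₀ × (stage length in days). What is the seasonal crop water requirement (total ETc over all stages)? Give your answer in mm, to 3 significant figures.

440 mm

initial: 0.50 × 4.21 × 30 = 63.15 mm
development: 0.77 × 4.77 × 40 = 146.92 mm
mid-season: 0.98 × 6.23 × 25 = 152.64 mm
late-season: 0.73 × 5.30 × 20 = 77.38 mm
Seasonal total = 440.09 mm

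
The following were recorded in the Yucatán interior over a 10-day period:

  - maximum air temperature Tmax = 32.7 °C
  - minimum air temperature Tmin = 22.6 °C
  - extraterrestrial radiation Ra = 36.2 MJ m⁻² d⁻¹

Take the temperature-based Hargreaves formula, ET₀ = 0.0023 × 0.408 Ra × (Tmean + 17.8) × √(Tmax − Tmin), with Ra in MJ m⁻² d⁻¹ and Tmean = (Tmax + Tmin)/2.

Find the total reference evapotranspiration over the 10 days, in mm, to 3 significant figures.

Tmean = (32.7 + 22.6)/2 = 27.65 °C
0.408 Ra = 0.408 × 36.2 = 14.7696 mm/d equivalent
ET₀ = 0.0023 × 14.7696 × (27.65 + 17.8) × √10.1 = 0.0023 × 14.7696 × 45.45 × 3.1780 = 4.9066 mm/d
Over 10 days: 4.9066 × 10 = 49.066 mm

49.1 mm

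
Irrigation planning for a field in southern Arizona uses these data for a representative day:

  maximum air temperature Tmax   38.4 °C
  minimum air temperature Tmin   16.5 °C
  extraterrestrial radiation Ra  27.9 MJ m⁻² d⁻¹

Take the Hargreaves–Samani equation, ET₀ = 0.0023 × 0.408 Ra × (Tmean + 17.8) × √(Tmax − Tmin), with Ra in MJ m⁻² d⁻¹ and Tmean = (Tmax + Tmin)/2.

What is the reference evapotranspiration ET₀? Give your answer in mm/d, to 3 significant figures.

Tmean = (38.4 + 16.5)/2 = 27.45 °C
0.408 Ra = 0.408 × 27.9 = 11.3832 mm/d equivalent
ET₀ = 0.0023 × 11.3832 × (27.45 + 17.8) × √21.9 = 0.0023 × 11.3832 × 45.25 × 4.6797 = 5.5441 mm/d

5.54 mm/d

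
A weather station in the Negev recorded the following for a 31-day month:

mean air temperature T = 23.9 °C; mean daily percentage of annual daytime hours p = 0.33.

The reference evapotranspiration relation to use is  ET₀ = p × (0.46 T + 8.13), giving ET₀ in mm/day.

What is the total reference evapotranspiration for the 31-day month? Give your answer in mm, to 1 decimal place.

ET₀ = 0.33 × (0.46 × 23.9 + 8.13) = 0.33 × 19.124 = 6.3109 mm/d
Monthly total = 6.3109 × 31 = 195.638 mm

195.6 mm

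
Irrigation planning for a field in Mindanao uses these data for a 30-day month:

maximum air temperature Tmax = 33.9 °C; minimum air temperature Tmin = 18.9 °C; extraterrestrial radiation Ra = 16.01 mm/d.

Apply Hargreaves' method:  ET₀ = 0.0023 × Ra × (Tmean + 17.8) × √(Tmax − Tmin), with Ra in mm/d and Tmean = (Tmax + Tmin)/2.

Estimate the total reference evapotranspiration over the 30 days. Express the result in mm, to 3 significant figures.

189 mm

Tmean = (33.9 + 18.9)/2 = 26.40 °C
ET₀ = 0.0023 × 16.01 × (26.40 + 17.8) × √15.0 = 0.0023 × 16.01 × 44.20 × 3.8730 = 6.3036 mm/d
Over 30 days: 6.3036 × 30 = 189.108 mm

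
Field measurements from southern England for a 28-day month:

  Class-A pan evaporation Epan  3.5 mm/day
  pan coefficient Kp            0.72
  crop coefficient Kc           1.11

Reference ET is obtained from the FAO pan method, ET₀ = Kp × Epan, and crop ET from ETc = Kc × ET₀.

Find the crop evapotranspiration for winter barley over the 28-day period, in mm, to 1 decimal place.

ET₀ = 0.72 × 3.5 = 2.5200 mm/d
ETc = Kc × ET₀ = 1.11 × 2.5200 = 2.7972 mm/d
Over 28 days: 2.7972 × 28 = 78.322 mm

78.3 mm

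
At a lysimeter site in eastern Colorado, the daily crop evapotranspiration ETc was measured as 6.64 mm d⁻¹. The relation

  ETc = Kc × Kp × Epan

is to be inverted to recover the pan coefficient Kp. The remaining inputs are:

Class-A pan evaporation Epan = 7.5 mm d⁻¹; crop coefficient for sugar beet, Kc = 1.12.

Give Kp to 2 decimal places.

ETc = Kc × Kp × Epan  ⇒  Kp = ETc / (Kc × Epan)
Kp = 6.64 / (1.12 × 7.5) = 6.64 / 8.400 = 0.7905

0.79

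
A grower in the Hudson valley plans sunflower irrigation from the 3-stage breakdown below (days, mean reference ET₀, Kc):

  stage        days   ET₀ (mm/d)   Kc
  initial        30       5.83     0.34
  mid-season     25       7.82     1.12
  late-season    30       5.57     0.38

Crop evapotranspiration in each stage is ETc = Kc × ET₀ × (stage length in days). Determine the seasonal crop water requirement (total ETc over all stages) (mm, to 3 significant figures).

342 mm

initial: 0.34 × 5.83 × 30 = 59.47 mm
mid-season: 1.12 × 7.82 × 25 = 218.96 mm
late-season: 0.38 × 5.57 × 30 = 63.50 mm
Seasonal total = 341.93 mm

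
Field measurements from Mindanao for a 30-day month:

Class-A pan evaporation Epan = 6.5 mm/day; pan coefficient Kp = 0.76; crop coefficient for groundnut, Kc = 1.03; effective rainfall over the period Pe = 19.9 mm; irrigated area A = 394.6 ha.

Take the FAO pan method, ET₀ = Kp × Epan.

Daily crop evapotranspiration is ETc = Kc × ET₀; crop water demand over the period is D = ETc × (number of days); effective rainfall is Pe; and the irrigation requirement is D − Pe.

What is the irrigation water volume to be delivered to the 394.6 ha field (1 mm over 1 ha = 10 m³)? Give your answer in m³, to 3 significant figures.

524000 m³

ET₀ = 0.76 × 6.5 = 4.9400 mm/d
ETc = Kc × ET₀ = 1.03 × 4.9400 = 5.0882 mm/d
Crop demand D = ETc × 30 d = 5.0882 × 30 = 152.646 mm
D − Pe = 152.646 − 19.9 = 132.746 mm
Volume = 132.746 mm × 394.6 ha × 10 = 523815.7 m³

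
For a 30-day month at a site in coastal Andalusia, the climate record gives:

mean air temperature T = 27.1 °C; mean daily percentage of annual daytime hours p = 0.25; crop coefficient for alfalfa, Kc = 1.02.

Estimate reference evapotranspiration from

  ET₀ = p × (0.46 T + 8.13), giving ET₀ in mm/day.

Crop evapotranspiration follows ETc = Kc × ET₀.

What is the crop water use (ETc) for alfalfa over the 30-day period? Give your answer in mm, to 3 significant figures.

ET₀ = 0.25 × (0.46 × 27.1 + 8.13) = 0.25 × 20.596 = 5.1490 mm/d
ETc = Kc × ET₀ = 1.02 × 5.1490 = 5.2520 mm/d
Over 30 days: 5.2520 × 30 = 157.560 mm

158 mm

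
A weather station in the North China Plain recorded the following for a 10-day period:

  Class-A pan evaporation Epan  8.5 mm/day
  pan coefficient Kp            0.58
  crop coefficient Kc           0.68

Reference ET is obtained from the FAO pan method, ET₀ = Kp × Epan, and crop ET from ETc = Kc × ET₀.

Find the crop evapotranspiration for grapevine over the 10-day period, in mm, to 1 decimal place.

ET₀ = 0.58 × 8.5 = 4.9300 mm/d
ETc = Kc × ET₀ = 0.68 × 4.9300 = 3.3524 mm/d
Over 10 days: 3.3524 × 10 = 33.524 mm

33.5 mm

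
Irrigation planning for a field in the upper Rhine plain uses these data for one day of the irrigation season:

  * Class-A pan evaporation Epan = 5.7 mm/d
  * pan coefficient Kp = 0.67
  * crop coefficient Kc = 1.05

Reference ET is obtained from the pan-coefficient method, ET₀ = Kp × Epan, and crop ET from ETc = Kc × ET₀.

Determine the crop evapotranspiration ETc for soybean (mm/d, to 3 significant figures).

4.01 mm/d

ET₀ = 0.67 × 5.7 = 3.8190 mm/d
ETc = Kc × ET₀ = 1.05 × 3.8190 = 4.0100 mm/d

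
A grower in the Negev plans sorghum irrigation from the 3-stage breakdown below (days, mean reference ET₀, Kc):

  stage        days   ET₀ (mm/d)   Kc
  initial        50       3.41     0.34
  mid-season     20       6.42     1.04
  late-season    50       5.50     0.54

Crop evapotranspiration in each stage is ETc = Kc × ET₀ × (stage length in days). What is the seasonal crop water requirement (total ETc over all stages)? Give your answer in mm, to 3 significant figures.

340 mm

initial: 0.34 × 3.41 × 50 = 57.97 mm
mid-season: 1.04 × 6.42 × 20 = 133.54 mm
late-season: 0.54 × 5.50 × 50 = 148.50 mm
Seasonal total = 340.01 mm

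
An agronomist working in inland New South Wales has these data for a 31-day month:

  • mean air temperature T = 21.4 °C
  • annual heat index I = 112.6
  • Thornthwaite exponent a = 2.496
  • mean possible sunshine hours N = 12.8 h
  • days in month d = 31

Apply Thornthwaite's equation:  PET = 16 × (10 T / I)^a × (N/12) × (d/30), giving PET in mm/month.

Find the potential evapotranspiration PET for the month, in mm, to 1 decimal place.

87.6 mm

10T/I = 10 × 21.4 / 112.6 = 1.9005
(10T/I)^a = 1.9005^2.496 = 4.9665
Uncorrected PET = 16 × 4.9665 = 79.464 mm
Correction = (N/12)(d/30) = (12.8/12)(31/30) = 1.1022
PET = 79.464 × 1.1022 = 87.585 mm/month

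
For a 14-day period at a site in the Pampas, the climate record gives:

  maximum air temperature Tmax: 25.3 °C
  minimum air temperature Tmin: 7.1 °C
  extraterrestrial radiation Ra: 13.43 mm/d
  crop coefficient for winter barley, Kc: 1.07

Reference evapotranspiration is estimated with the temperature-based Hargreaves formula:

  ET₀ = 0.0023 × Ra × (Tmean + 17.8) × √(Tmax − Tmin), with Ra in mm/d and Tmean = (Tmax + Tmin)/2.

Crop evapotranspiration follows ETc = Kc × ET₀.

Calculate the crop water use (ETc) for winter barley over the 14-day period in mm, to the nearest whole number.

67 mm

Tmean = (25.3 + 7.1)/2 = 16.20 °C
ET₀ = 0.0023 × 13.43 × (16.20 + 17.8) × √18.2 = 0.0023 × 13.43 × 34.00 × 4.2661 = 4.4804 mm/d
ETc = Kc × ET₀ = 1.07 × 4.4804 = 4.7940 mm/d
Over 14 days: 4.7940 × 14 = 67.116 mm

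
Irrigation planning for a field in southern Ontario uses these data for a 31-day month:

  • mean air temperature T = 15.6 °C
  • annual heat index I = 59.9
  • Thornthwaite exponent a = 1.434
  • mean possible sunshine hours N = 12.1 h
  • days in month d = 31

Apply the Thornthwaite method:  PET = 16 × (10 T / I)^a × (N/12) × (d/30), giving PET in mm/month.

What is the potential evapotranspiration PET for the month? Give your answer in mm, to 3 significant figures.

65.8 mm

10T/I = 10 × 15.6 / 59.9 = 2.6043
(10T/I)^a = 2.6043^1.434 = 3.9455
Uncorrected PET = 16 × 3.9455 = 63.128 mm
Correction = (N/12)(d/30) = (12.1/12)(31/30) = 1.0419
PET = 63.128 × 1.0419 = 65.773 mm/month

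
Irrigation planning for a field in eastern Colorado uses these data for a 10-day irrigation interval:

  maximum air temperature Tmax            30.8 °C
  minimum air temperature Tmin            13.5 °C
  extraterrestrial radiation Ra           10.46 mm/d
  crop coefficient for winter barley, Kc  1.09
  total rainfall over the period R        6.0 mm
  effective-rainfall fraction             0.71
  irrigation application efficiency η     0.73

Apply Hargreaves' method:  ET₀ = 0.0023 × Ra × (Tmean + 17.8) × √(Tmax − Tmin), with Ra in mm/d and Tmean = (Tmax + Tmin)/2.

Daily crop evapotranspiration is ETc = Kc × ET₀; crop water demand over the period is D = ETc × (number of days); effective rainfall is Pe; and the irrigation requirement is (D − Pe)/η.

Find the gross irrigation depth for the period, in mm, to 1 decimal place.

53.9 mm

Tmean = (30.8 + 13.5)/2 = 22.15 °C
ET₀ = 0.0023 × 10.46 × (22.15 + 17.8) × √17.3 = 0.0023 × 10.46 × 39.95 × 4.1593 = 3.9976 mm/d
ETc = Kc × ET₀ = 1.09 × 3.9976 = 4.3574 mm/d
Crop demand D = ETc × 10 d = 4.3574 × 10 = 43.574 mm
Pe = 0.71 × 6.0 = 4.260 mm
D − Pe = 43.574 − 4.260 = 39.314 mm
Gross irrigation = 39.314 / 0.73 = 53.855 mm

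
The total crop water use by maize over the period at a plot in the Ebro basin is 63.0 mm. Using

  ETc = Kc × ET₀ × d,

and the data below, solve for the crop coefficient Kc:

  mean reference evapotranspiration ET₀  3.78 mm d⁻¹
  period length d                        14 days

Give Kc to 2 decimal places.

ETc = Kc × ET₀ × d  ⇒  Kc = ETc / (ET₀ × d)
Kc = 63.0 / (3.78 × 14) = 63.0 / 52.92 = 1.1905

1.19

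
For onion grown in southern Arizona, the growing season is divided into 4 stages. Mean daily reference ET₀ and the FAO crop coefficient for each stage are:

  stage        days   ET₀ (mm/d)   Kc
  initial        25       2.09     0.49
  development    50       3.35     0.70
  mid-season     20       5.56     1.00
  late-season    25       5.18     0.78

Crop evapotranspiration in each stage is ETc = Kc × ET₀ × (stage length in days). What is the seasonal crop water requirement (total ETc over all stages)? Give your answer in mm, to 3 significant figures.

initial: 0.49 × 2.09 × 25 = 25.60 mm
development: 0.70 × 3.35 × 50 = 117.25 mm
mid-season: 1.00 × 5.56 × 20 = 111.20 mm
late-season: 0.78 × 5.18 × 25 = 101.01 mm
Seasonal total = 355.06 mm

355 mm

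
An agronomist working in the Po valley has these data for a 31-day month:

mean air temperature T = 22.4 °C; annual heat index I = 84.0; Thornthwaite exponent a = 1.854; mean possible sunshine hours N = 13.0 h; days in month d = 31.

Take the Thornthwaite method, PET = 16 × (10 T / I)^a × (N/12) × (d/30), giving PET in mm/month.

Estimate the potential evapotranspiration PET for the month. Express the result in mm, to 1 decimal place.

10T/I = 10 × 22.4 / 84.0 = 2.6667
(10T/I)^a = 2.6667^1.854 = 6.1625
Uncorrected PET = 16 × 6.1625 = 98.600 mm
Correction = (N/12)(d/30) = (13.0/12)(31/30) = 1.1194
PET = 98.600 × 1.1194 = 110.373 mm/month

110.4 mm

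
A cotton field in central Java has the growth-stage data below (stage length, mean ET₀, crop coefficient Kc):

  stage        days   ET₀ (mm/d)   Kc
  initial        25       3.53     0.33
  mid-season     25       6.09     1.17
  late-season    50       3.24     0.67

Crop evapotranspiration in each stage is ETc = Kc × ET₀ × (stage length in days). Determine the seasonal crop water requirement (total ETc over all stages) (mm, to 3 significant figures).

316 mm

initial: 0.33 × 3.53 × 25 = 29.12 mm
mid-season: 1.17 × 6.09 × 25 = 178.13 mm
late-season: 0.67 × 3.24 × 50 = 108.54 mm
Seasonal total = 315.79 mm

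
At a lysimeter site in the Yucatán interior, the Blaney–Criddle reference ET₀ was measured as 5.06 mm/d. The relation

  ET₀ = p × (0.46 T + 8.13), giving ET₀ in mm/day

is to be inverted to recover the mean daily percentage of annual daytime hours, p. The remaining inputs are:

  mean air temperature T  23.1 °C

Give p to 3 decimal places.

p = ET₀ / (0.46 T + 8.13) = 5.06 / (0.46 × 23.1 + 8.13) = 5.06 / 18.756 = 0.2698

0.270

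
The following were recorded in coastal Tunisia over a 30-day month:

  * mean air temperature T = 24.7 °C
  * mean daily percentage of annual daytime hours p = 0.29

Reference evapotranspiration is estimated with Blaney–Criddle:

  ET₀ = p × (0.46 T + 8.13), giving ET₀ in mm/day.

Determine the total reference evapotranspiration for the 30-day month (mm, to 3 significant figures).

170 mm

ET₀ = 0.29 × (0.46 × 24.7 + 8.13) = 0.29 × 19.492 = 5.6527 mm/d
Monthly total = 5.6527 × 30 = 169.581 mm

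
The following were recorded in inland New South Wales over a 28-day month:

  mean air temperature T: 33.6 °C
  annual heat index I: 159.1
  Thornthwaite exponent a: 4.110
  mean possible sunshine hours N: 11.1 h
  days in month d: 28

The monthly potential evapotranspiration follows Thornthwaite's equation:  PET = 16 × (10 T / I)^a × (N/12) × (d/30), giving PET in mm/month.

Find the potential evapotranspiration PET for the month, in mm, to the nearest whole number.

298 mm

10T/I = 10 × 33.6 / 159.1 = 2.1119
(10T/I)^a = 2.1119^4.110 = 21.5977
Uncorrected PET = 16 × 21.5977 = 345.563 mm
Correction = (N/12)(d/30) = (11.1/12)(28/30) = 0.8633
PET = 345.563 × 0.8633 = 298.325 mm/month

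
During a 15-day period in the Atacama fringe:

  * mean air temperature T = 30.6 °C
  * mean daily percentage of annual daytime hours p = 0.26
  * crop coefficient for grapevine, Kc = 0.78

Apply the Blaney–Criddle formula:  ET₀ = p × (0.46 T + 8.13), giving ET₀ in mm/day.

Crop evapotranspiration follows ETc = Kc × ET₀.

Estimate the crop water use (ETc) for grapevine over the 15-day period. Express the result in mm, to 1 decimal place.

ET₀ = 0.26 × (0.46 × 30.6 + 8.13) = 0.26 × 22.206 = 5.7736 mm/d
ETc = Kc × ET₀ = 0.78 × 5.7736 = 4.5034 mm/d
Over 15 days: 4.5034 × 15 = 67.551 mm

67.6 mm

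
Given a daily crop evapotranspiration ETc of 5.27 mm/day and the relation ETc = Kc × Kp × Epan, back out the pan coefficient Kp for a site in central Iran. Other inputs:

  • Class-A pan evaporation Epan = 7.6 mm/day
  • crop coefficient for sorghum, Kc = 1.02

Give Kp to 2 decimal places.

0.68

ETc = Kc × Kp × Epan  ⇒  Kp = ETc / (Kc × Epan)
Kp = 5.27 / (1.02 × 7.6) = 5.27 / 7.752 = 0.6798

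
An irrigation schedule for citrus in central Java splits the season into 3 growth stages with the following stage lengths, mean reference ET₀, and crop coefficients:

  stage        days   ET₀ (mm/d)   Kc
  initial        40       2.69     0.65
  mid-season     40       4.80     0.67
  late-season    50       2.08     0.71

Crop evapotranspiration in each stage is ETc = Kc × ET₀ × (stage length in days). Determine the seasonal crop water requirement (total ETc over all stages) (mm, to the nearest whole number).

272 mm

initial: 0.65 × 2.69 × 40 = 69.94 mm
mid-season: 0.67 × 4.80 × 40 = 128.64 mm
late-season: 0.71 × 2.08 × 50 = 73.84 mm
Seasonal total = 272.42 mm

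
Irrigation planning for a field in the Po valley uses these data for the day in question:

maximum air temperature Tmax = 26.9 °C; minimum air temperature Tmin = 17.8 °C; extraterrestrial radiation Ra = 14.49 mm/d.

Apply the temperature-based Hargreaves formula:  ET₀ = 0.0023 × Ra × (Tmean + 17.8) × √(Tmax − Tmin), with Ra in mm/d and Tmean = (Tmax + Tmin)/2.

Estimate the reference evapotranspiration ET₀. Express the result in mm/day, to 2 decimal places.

Tmean = (26.9 + 17.8)/2 = 22.35 °C
ET₀ = 0.0023 × 14.49 × (22.35 + 17.8) × √9.1 = 0.0023 × 14.49 × 40.15 × 3.0166 = 4.0364 mm/d

4.04 mm/day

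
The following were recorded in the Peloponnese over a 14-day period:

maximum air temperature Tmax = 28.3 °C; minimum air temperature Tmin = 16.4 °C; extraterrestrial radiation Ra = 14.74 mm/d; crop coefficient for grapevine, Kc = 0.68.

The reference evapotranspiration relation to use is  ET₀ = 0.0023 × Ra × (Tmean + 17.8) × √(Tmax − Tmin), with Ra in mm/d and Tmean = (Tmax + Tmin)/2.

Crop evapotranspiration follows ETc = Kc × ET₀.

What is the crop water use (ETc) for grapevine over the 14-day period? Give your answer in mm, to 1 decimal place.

44.7 mm

Tmean = (28.3 + 16.4)/2 = 22.35 °C
ET₀ = 0.0023 × 14.74 × (22.35 + 17.8) × √11.9 = 0.0023 × 14.74 × 40.15 × 3.4496 = 4.6955 mm/d
ETc = Kc × ET₀ = 0.68 × 4.6955 = 3.1929 mm/d
Over 14 days: 3.1929 × 14 = 44.701 mm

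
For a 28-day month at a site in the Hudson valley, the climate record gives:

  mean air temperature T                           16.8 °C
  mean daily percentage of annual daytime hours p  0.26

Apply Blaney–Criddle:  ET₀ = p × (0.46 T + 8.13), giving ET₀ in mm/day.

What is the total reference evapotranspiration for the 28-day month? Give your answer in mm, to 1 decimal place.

ET₀ = 0.26 × (0.46 × 16.8 + 8.13) = 0.26 × 15.858 = 4.1231 mm/d
Monthly total = 4.1231 × 28 = 115.447 mm

115.4 mm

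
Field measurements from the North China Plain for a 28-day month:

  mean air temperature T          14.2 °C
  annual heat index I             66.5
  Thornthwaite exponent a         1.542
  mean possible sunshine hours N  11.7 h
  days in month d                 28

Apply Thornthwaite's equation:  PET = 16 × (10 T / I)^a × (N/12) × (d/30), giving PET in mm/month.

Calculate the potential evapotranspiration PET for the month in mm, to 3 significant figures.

10T/I = 10 × 14.2 / 66.5 = 2.1353
(10T/I)^a = 2.1353^1.542 = 3.2213
Uncorrected PET = 16 × 3.2213 = 51.541 mm
Correction = (N/12)(d/30) = (11.7/12)(28/30) = 0.9100
PET = 51.541 × 0.9100 = 46.902 mm/month

46.9 mm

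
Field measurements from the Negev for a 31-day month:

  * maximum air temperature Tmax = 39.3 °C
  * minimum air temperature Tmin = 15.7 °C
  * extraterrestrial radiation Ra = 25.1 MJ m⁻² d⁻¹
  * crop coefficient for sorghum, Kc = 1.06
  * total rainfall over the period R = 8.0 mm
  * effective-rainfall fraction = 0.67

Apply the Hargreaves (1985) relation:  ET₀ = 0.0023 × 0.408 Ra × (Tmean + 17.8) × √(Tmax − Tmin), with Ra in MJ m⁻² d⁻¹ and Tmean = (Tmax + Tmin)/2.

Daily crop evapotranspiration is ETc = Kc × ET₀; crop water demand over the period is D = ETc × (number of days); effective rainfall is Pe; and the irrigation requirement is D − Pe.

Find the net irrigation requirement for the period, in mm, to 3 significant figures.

165 mm

Tmean = (39.3 + 15.7)/2 = 27.50 °C
0.408 Ra = 0.408 × 25.1 = 10.2408 mm/d equivalent
ET₀ = 0.0023 × 10.2408 × (27.50 + 17.8) × √23.6 = 0.0023 × 10.2408 × 45.30 × 4.8580 = 5.1834 mm/d
ETc = Kc × ET₀ = 1.06 × 5.1834 = 5.4944 mm/d
Crop demand D = ETc × 31 d = 5.4944 × 31 = 170.326 mm
Pe = 0.67 × 8.0 = 5.360 mm
D − Pe = 170.326 − 5.360 = 164.966 mm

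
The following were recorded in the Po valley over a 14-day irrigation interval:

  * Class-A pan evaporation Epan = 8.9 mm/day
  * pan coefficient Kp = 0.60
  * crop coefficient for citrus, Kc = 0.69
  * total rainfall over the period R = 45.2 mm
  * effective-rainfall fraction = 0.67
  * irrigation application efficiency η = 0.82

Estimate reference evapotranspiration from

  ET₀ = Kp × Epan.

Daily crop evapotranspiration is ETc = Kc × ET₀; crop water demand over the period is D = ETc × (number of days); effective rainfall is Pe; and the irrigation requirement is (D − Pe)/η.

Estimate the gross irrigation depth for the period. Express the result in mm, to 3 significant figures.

26.0 mm

ET₀ = 0.60 × 8.9 = 5.3400 mm/d
ETc = Kc × ET₀ = 0.69 × 5.3400 = 3.6846 mm/d
Crop demand D = ETc × 14 d = 3.6846 × 14 = 51.584 mm
Pe = 0.67 × 45.2 = 30.284 mm
D − Pe = 51.584 − 30.284 = 21.300 mm
Gross irrigation = 21.300 / 0.82 = 25.976 mm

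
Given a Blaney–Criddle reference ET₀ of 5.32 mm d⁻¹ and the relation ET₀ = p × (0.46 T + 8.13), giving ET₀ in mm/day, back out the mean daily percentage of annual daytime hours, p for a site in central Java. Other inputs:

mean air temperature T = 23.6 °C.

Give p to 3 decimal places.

0.280

p = ET₀ / (0.46 T + 8.13) = 5.32 / (0.46 × 23.6 + 8.13) = 5.32 / 18.986 = 0.2802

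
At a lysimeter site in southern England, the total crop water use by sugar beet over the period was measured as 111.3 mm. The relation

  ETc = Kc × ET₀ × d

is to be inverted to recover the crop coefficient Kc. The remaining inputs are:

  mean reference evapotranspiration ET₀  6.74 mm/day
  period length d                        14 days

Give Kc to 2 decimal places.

ETc = Kc × ET₀ × d  ⇒  Kc = ETc / (ET₀ × d)
Kc = 111.3 / (6.74 × 14) = 111.3 / 94.36 = 1.1795

1.18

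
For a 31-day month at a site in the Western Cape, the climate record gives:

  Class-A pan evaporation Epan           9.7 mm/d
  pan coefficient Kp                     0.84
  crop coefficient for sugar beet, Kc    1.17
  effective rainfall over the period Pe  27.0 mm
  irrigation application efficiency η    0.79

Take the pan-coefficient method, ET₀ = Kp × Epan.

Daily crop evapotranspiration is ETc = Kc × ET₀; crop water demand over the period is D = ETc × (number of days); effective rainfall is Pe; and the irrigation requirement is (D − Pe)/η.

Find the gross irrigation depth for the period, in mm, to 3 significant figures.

340 mm

ET₀ = 0.84 × 9.7 = 8.1480 mm/d
ETc = Kc × ET₀ = 1.17 × 8.1480 = 9.5332 mm/d
Crop demand D = ETc × 31 d = 9.5332 × 31 = 295.529 mm
D − Pe = 295.529 − 27.0 = 268.529 mm
Gross irrigation = 268.529 / 0.79 = 339.910 mm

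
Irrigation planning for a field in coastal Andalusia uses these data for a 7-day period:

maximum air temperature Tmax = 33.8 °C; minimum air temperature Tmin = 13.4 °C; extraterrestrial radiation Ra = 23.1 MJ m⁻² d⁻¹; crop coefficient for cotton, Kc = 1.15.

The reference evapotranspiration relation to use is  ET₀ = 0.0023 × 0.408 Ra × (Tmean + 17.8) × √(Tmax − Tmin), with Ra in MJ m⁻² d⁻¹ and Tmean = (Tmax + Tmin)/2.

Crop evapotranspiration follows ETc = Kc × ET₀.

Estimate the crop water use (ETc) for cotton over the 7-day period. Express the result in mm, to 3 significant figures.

32.6 mm

Tmean = (33.8 + 13.4)/2 = 23.60 °C
0.408 Ra = 0.408 × 23.1 = 9.4248 mm/d equivalent
ET₀ = 0.0023 × 9.4248 × (23.60 + 17.8) × √20.4 = 0.0023 × 9.4248 × 41.40 × 4.5166 = 4.0533 mm/d
ETc = Kc × ET₀ = 1.15 × 4.0533 = 4.6613 mm/d
Over 7 days: 4.6613 × 7 = 32.629 mm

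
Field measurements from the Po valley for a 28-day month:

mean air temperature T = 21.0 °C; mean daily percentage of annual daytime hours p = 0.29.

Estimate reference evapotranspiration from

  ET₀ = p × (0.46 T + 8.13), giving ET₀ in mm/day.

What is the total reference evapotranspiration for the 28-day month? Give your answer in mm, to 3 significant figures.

144 mm

ET₀ = 0.29 × (0.46 × 21.0 + 8.13) = 0.29 × 17.790 = 5.1591 mm/d
Monthly total = 5.1591 × 28 = 144.455 mm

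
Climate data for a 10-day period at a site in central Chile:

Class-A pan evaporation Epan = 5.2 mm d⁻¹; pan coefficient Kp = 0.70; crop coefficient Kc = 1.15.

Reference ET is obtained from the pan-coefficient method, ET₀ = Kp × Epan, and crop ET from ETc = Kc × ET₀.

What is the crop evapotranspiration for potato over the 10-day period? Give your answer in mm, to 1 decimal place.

ET₀ = 0.70 × 5.2 = 3.6400 mm/d
ETc = Kc × ET₀ = 1.15 × 3.6400 = 4.1860 mm/d
Over 10 days: 4.1860 × 10 = 41.860 mm

41.9 mm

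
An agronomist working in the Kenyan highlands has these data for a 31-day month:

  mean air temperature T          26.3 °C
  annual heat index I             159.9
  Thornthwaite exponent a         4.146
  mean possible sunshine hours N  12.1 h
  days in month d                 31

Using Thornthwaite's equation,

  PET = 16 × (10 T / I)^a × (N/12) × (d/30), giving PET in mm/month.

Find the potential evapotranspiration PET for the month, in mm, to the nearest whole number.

131 mm

10T/I = 10 × 26.3 / 159.9 = 1.6448
(10T/I)^a = 1.6448^4.146 = 7.8705
Uncorrected PET = 16 × 7.8705 = 125.928 mm
Correction = (N/12)(d/30) = (12.1/12)(31/30) = 1.0419
PET = 125.928 × 1.0419 = 131.204 mm/month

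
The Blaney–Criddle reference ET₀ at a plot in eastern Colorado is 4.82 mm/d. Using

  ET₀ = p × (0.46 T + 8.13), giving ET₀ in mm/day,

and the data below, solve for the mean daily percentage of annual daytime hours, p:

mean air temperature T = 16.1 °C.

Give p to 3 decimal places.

0.310

p = ET₀ / (0.46 T + 8.13) = 4.82 / (0.46 × 16.1 + 8.13) = 4.82 / 15.536 = 0.3102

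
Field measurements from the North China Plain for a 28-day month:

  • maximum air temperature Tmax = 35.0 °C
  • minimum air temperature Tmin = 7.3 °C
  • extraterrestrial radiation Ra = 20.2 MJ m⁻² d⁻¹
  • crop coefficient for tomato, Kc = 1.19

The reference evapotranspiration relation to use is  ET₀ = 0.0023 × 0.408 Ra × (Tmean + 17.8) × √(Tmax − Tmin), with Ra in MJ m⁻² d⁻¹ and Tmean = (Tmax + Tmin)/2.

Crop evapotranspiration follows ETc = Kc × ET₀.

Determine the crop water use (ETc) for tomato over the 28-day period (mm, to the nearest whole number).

Tmean = (35.0 + 7.3)/2 = 21.15 °C
0.408 Ra = 0.408 × 20.2 = 8.2416 mm/d equivalent
ET₀ = 0.0023 × 8.2416 × (21.15 + 17.8) × √27.7 = 0.0023 × 8.2416 × 38.95 × 5.2631 = 3.8859 mm/d
ETc = Kc × ET₀ = 1.19 × 3.8859 = 4.6242 mm/d
Over 28 days: 4.6242 × 28 = 129.478 mm

129 mm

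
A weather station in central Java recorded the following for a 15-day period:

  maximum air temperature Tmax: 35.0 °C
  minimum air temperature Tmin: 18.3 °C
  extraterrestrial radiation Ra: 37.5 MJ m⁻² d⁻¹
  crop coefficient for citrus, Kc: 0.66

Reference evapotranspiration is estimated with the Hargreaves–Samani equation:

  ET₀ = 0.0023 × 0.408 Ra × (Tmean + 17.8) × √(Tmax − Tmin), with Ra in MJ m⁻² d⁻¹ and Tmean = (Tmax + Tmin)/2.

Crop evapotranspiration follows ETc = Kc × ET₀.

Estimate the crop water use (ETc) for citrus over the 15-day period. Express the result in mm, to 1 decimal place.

63.3 mm

Tmean = (35.0 + 18.3)/2 = 26.65 °C
0.408 Ra = 0.408 × 37.5 = 15.3000 mm/d equivalent
ET₀ = 0.0023 × 15.3000 × (26.65 + 17.8) × √16.7 = 0.0023 × 15.3000 × 44.45 × 4.0866 = 6.3922 mm/d
ETc = Kc × ET₀ = 0.66 × 6.3922 = 4.2189 mm/d
Over 15 days: 4.2189 × 15 = 63.284 mm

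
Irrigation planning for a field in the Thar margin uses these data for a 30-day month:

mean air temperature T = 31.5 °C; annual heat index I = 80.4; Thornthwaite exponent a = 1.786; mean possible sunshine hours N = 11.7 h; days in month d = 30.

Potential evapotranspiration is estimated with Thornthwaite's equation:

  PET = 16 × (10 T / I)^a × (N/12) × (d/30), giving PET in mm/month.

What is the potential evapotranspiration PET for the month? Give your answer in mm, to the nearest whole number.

10T/I = 10 × 31.5 / 80.4 = 3.9179
(10T/I)^a = 3.9179^1.786 = 11.4602
Uncorrected PET = 16 × 11.4602 = 183.363 mm
Correction = (N/12)(d/30) = (11.7/12)(30/30) = 0.9750
PET = 183.363 × 0.9750 = 178.779 mm/month

179 mm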